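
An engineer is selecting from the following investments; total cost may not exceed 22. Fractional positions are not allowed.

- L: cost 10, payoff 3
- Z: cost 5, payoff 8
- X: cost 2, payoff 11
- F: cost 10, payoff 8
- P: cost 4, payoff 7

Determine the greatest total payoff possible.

Z + X + F + P: cost 5 + 2 + 10 + 4 = 21 ≤ 22, payoff 8 + 11 + 8 + 7 = 34.
L + Z + X + P: cost 10 + 5 + 2 + 4 = 21 ≤ 22, payoff 3 + 8 + 11 + 7 = 29.
Z + X + F: cost 5 + 2 + 10 = 17 ≤ 22, payoff 8 + 11 + 8 = 27.
Best is Z, X, F, and P with total payoff 34.

34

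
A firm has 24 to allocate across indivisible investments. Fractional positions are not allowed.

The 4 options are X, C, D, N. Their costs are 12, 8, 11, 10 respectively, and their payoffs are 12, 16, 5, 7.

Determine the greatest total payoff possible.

28

C + N: cost 8 + 10 = 18 ≤ 24, payoff 16 + 7 = 23.
X + C: cost 12 + 8 = 20 ≤ 24, payoff 12 + 16 = 28.
Best is X and C with total payoff 28.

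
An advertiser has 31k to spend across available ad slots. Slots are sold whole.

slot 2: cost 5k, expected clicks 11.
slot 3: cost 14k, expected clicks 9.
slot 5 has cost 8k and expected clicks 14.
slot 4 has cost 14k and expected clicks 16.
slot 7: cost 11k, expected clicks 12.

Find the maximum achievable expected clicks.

41

Allowing fractional choices, the relaxed optimum would be about 45.4, but ad slots are indivisible.
slot 2 + slot 5 + slot 7: cost 5 + 8 + 11 = 24 ≤ 31, expected clicks 11 + 14 + 12 = 37.
slot 2 + slot 5 + slot 4: cost 5 + 8 + 14 = 27 ≤ 31, expected clicks 11 + 14 + 16 = 41.
slot 2 + slot 4 + slot 7: cost 5 + 14 + 11 = 30 ≤ 31, expected clicks 11 + 16 + 12 = 39.
Best is slot 2, slot 5, and slot 4 with total expected clicks 41.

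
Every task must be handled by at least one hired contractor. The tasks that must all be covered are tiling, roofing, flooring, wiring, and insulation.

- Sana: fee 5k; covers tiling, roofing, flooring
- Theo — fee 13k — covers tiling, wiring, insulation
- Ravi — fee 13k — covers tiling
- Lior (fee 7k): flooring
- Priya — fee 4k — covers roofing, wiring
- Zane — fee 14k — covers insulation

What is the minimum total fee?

18

Choose Sana and Theo: together they cover tiling, roofing, flooring, wiring, insulation — every task.
Total fee: 5 + 13 = 18.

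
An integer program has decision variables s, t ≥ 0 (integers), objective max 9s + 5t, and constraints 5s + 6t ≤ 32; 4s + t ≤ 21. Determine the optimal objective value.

Relaxing integrality, the LP optimum is 50.58 at (s,t) = (4.95, 1.21), which is not an integer point.
(s,t)=(5,1): 5·5+6·1=31≤32, 4·5+1·1=21≤21, objective 50.
(s,t)=(4,2): 5·4+6·2=32≤32, 4·4+1·2=18≤21, objective 46.
No feasible integer point exceeds 50.

50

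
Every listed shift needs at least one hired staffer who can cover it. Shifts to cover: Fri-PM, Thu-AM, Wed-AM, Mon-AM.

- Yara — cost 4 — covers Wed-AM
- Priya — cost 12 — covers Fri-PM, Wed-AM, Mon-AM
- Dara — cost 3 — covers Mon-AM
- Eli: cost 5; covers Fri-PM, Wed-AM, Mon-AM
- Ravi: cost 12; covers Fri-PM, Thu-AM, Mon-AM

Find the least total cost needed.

16

This is a weighted set-cover instance.
Choose Yara and Ravi: together they cover Fri-PM, Thu-AM, Wed-AM, Mon-AM — every shift.
Total cost: 4 + 12 = 16.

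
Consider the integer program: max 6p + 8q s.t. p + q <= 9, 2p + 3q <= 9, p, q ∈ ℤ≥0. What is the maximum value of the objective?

(p,q)=(3,1) is feasible, giving 26.
(p,q)=(4,0) is feasible, giving 24.
The best lattice point is (3,1), giving 26.

26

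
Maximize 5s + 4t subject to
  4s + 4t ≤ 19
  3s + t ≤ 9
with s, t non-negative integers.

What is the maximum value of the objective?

Relaxing integrality, the LP optimum is 21.12 at (s,t) = (2.12, 2.62), which is not an integer point.
(s,t)=(2,2): 4·2+4·2=16≤19, 3·2+1·2=8≤9, objective 18.
(s,t)=(1,3): 4·1+4·3=16≤19, 3·1+1·3=6≤9, objective 17.
(s,t)=(2,1): 4·2+4·1=12≤19, 3·2+1·1=7≤9, objective 14.
(s,t)=(1,2): 4·1+4·2=12≤19, 3·1+1·2=5≤9, objective 13.
Maximum is 18 at (s,t)=(2,2).

18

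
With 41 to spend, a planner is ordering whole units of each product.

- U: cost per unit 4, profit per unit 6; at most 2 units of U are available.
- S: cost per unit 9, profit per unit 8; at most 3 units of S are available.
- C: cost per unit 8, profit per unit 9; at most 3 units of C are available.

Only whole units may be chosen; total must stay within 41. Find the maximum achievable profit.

47

2×U, 1×S, and 3×C: cost 41 ≤ 41, profit 2·6 + 1·8 + 3·9 = 47.
1×U, 1×S, and 3×C: cost 37 ≤ 41, profit 1·6 + 1·8 + 3·9 = 41.
Best is 47.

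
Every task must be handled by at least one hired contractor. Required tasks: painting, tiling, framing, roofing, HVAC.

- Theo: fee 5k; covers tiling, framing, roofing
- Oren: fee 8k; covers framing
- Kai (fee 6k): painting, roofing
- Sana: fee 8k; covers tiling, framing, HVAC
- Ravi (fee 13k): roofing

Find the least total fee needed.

14

The greedy cost-per-new-task heuristic would pick Theo, Kai, and Sana for 19, but a cheaper cover exists.
Choose Kai and Sana: together they cover painting, tiling, framing, roofing, HVAC — every task.
Total fee: 6 + 8 = 14.
No cover costs less than 14.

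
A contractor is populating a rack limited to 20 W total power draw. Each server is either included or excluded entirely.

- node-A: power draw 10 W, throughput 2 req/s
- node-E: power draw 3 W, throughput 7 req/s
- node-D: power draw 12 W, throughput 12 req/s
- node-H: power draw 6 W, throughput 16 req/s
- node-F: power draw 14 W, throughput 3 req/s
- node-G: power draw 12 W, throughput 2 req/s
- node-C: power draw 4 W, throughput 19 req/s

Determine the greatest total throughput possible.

42

Allowing fractional choices, the relaxed optimum would be about 49.0, but servers are indivisible.
node-E + node-D + node-C: power draw 3 + 12 + 4 = 19 ≤ 20, throughput 7 + 12 + 19 = 38.
node-E + node-H + node-C: power draw 3 + 6 + 4 = 13 ≤ 20, throughput 7 + 16 + 19 = 42.
Best is node-E, node-H, and node-C with total throughput 42.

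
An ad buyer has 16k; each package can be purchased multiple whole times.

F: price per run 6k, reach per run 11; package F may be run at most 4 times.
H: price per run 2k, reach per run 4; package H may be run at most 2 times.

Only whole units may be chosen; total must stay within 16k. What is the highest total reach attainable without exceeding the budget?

Take 2×F and 2×H: price 16 ≤ 16, reach 2·11 + 2·4 = 30.
H has the best ratio (4/2) and is taken to its limit of 2; remaining capacity is filled optimally with the others.

30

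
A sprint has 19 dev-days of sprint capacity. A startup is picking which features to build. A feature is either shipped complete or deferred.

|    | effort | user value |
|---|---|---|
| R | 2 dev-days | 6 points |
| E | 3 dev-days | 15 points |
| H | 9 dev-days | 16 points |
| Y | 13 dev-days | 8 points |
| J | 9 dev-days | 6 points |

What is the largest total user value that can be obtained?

E + H: effort 3 + 9 = 12 ≤ 19, user value 15 + 16 = 31.
R + E + H: effort 2 + 3 + 9 = 14 ≤ 19, user value 6 + 15 + 16 = 37.
R + E + Y: effort 2 + 3 + 13 = 18 ≤ 19, user value 6 + 15 + 8 = 29.
Best is R, E, and H with total user value 37.

37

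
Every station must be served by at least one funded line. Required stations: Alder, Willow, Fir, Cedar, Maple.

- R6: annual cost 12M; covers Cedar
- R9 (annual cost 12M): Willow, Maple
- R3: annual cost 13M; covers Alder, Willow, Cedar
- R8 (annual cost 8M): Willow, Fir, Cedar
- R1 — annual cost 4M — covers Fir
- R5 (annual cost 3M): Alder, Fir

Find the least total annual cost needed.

23

Choose R9, R8, and R5: together they cover Alder, Willow, Fir, Cedar, Maple — every station.
Total annual cost: 12 + 8 + 3 = 23.
No cover costs less than 23.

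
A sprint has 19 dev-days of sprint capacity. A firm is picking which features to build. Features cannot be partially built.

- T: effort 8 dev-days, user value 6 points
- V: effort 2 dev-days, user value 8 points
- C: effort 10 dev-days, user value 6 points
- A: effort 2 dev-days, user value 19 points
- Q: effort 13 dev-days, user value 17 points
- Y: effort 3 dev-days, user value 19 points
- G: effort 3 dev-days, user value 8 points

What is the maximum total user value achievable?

60

Treat it as a binary knapsack problem.
Allowing fractional choices, the relaxed optimum would be about 65.8, but features are indivisible.
T + V + A + Y + G: effort 8 + 2 + 2 + 3 + 3 = 18 ≤ 19, user value 6 + 8 + 19 + 19 + 8 = 60.
V + A + Y + G: effort 2 + 2 + 3 + 3 = 10 ≤ 19, user value 8 + 19 + 19 + 8 = 54.
A + Q + Y: effort 2 + 13 + 3 = 18 ≤ 19, user value 19 + 17 + 19 = 55.
Best is T, V, A, Y, and G with total user value 60.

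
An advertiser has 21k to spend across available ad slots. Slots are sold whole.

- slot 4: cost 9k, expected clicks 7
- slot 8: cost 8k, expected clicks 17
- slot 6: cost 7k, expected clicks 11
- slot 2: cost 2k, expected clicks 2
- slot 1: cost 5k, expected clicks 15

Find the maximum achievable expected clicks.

slot 4 + slot 6 + slot 1: cost 9 + 7 + 5 = 21 ≤ 21, expected clicks 7 + 11 + 15 = 33.
slot 8 + slot 6 + slot 1: cost 8 + 7 + 5 = 20 ≤ 21, expected clicks 17 + 11 + 15 = 43.
slot 8 + slot 2 + slot 1: cost 8 + 2 + 5 = 15 ≤ 21, expected clicks 17 + 2 + 15 = 34.
Best is slot 8, slot 6, and slot 1 with total expected clicks 43.

43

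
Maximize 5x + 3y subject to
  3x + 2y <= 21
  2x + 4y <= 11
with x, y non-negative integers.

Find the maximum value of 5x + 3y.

(x,y)=(5,0): 3·5+2·0=15≤21, 2·5+4·0=10≤11, objective 25.
(x,y)=(4,0): 3·4+2·0=12≤21, 2·4+4·0=8≤11, objective 20.
The best lattice point is (5,0), giving 25.

25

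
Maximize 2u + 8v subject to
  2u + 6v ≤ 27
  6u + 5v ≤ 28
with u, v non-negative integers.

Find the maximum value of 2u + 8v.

34

(u,v)=(1,4) is feasible, giving 34.
(u,v)=(0,4) is feasible, giving 32.
The best lattice point is (1,4), giving 34.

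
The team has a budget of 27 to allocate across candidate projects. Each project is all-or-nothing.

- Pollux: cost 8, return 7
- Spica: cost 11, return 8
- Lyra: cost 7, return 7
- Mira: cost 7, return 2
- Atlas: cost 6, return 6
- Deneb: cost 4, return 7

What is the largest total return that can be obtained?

Treat it as a binary knapsack problem.
Take Pollux, Lyra, Atlas, and Deneb: cost 8 + 7 + 6 + 4 = 25 ≤ 27, return 7 + 7 + 6 + 7 = 27.
No other feasible combination does better.

27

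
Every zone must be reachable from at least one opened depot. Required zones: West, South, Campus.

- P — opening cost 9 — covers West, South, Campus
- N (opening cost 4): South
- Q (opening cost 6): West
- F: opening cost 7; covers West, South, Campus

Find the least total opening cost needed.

7

This is a weighted set-cover instance.
F alone covers West, South, Campus — every zone.
Total opening cost: 7.
No cover costs less than 7.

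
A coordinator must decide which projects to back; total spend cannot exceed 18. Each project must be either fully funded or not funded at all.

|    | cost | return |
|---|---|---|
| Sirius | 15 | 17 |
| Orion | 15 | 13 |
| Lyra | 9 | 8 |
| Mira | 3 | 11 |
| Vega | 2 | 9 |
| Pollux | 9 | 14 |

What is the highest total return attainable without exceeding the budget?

34

Take Mira, Vega, and Pollux: cost 3 + 2 + 9 = 14 ≤ 18, return 11 + 9 + 14 = 34.
No other feasible combination does better.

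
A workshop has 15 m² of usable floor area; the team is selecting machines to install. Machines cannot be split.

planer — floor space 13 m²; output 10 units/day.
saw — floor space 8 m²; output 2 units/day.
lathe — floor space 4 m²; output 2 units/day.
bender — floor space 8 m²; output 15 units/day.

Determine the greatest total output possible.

This is an integer program with binary decision variables.
Allowing fractional choices, the relaxed optimum would be about 20.4, but machines are indivisible.
bender: floor space 8 ≤ 15, output 15.
planer: floor space 13 ≤ 15, output 10.
lathe + bender: floor space 4 + 8 = 12 ≤ 15, output 2 + 15 = 17.
Best is lathe and bender with total output 17.

17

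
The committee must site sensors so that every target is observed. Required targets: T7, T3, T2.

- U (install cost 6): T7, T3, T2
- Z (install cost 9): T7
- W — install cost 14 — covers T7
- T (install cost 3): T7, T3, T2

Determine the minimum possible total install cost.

This is an integer covering problem.
T alone covers T7, T3, T2 — every target.
Total install cost: 3.
No cover costs less than 3.

3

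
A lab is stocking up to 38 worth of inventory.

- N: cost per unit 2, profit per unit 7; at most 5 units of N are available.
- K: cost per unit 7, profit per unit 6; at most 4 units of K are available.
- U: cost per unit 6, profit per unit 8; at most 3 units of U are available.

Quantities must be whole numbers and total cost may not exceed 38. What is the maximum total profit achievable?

This is a bounded integer knapsack.
5×N, 1×K, and 3×U: cost 35 ≤ 38, profit 5·7 + 1·6 + 3·8 = 65.
5×N, 2×K, and 2×U: cost 36 ≤ 38, profit 5·7 + 2·6 + 2·8 = 63.
Best is 65.

65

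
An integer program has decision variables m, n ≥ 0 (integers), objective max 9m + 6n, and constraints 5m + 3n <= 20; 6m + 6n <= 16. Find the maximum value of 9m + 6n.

18

Relaxing integrality, the LP optimum is 24.00 at (m,n) = (2.67, 0), which is not an integer point.
(m,n)=(2,0): 5·2+3·0=10≤20, 6·2+6·0=12≤16, objective 18.
(m,n)=(1,1): 5·1+3·1=8≤20, 6·1+6·1=12≤16, objective 15.
(m,n)=(1,0): 5·1+3·0=5≤20, 6·1+6·0=6≤16, objective 9.
No feasible integer point exceeds 18.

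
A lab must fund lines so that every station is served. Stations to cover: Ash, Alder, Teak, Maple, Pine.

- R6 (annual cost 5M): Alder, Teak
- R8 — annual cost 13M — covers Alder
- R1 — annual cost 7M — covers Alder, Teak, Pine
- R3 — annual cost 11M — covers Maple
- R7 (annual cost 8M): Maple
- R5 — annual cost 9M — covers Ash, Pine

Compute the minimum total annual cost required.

22

The greedy cost-per-new-station heuristic would pick R1, R7, and R5 for 24, but a cheaper cover exists.
Choose R6, R7, and R5: together they cover Ash, Alder, Teak, Maple, Pine — every station.
Total annual cost: 5 + 8 + 9 = 22.
No cover costs less than 22.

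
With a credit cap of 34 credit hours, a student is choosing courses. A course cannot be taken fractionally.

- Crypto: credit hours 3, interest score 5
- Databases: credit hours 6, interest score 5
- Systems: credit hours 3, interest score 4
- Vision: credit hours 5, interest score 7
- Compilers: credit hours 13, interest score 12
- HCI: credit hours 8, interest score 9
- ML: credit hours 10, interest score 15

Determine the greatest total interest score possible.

Take Crypto, Systems, Vision, Compilers, and ML: credit hours 3 + 3 + 5 + 13 + 10 = 34 ≤ 34, interest score 5 + 4 + 7 + 12 + 15 = 43.
No other feasible combination does better.

43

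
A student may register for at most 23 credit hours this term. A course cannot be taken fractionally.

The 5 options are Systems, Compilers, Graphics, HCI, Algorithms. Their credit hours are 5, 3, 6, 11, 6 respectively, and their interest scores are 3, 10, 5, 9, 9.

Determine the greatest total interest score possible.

Systems + Compilers + Graphics + Algorithms: credit hours 5 + 3 + 6 + 6 = 20 ≤ 23, interest score 3 + 10 + 5 + 9 = 27.
Compilers + HCI + Algorithms: credit hours 3 + 11 + 6 = 20 ≤ 23, interest score 10 + 9 + 9 = 28.
Best is Compilers, HCI, and Algorithms with total interest score 28.

28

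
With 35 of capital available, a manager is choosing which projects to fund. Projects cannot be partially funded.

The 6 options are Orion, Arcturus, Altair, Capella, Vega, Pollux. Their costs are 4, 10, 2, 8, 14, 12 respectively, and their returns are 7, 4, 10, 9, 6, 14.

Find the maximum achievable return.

40

Orion + Altair + Vega + Pollux: cost 4 + 2 + 14 + 12 = 32 ≤ 35, return 7 + 10 + 6 + 14 = 37.
Arcturus + Altair + Capella + Pollux: cost 10 + 2 + 8 + 12 = 32 ≤ 35, return 4 + 10 + 9 + 14 = 37.
Orion + Altair + Capella + Pollux: cost 4 + 2 + 8 + 12 = 26 ≤ 35, return 7 + 10 + 9 + 14 = 40.
Best is Orion, Altair, Capella, and Pollux with total return 40.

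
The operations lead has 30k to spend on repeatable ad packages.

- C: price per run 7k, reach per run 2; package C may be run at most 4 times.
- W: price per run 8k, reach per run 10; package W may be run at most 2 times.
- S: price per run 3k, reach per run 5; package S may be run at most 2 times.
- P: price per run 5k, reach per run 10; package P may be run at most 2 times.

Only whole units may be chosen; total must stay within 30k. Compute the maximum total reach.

This is a bounded integer knapsack.
P has the best ratio (10/5); taking only P gives at most 2×10 = 20 (stopped by the supply cap of 2).
Mixing does better — 2×W, 1×S, and 2×P: price 29 ≤ 30, reach 2·10 + 1·5 + 2·10 = 45.

45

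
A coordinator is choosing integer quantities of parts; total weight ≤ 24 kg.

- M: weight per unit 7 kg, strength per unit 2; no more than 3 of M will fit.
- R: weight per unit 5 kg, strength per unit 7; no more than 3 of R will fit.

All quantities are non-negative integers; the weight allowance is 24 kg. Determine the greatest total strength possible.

23

R has the best ratio (7/5); taking only R gives at most 3×7 = 21 (stopped by the supply cap of 3).
Mixing does better — 1×M and 3×R: weight 22 ≤ 24, strength 1·2 + 3·7 = 23.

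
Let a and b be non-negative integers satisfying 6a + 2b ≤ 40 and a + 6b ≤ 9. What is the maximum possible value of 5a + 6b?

30

(a,b)=(6,0): 6·6+2·0=36≤40, 1·6+6·0=6≤9, objective 30.
(a,b)=(5,0): 6·5+2·0=30≤40, 1·5+6·0=5≤9, objective 25.
Maximum is 30 at (a,b)=(6,0).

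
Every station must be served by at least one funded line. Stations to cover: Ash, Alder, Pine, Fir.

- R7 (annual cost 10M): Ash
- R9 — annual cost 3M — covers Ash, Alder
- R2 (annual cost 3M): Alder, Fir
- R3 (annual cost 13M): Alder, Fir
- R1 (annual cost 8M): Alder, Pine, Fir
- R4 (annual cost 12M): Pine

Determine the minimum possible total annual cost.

11

Choose R9 and R1: together they cover Ash, Alder, Pine, Fir — every station.
Total annual cost: 3 + 8 = 11.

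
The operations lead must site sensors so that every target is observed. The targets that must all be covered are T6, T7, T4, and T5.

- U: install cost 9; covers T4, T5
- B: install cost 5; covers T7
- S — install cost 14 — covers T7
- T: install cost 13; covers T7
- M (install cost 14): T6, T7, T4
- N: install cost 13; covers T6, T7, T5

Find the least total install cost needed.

22

Choose U and N: together they cover T6, T7, T4, T5 — every target.
Total install cost: 9 + 13 = 22.
No cover costs less than 22.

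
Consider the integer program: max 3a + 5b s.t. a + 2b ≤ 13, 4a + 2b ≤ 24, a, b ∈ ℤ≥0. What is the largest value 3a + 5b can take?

(a,b)=(3,5): 1·3+2·5=13≤13, 4·3+2·5=22≤24, objective 34.
(a,b)=(4,4): 1·4+2·4=12≤13, 4·4+2·4=24≤24, objective 32.
(a,b)=(2,5): 1·2+2·5=12≤13, 4·2+2·5=18≤24, objective 31.
(a,b)=(3,4): 1·3+2·4=11≤13, 4·3+2·4=20≤24, objective 29.
Maximum is 34 at (a,b)=(3,5).

34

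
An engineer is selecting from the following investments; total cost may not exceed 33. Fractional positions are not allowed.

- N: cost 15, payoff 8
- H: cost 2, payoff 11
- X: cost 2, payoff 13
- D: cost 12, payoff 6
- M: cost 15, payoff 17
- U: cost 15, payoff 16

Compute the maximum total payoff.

47

Allowing fractional choices, the relaxed optimum would be about 55.9, but investments are indivisible.
X + M + U: cost 2 + 15 + 15 = 32 ≤ 33, payoff 13 + 17 + 16 = 46.
H + X + D + M: cost 2 + 2 + 12 + 15 = 31 ≤ 33, payoff 11 + 13 + 6 + 17 = 47.
H + X + D + U: cost 2 + 2 + 12 + 15 = 31 ≤ 33, payoff 11 + 13 + 6 + 16 = 46.
Best is H, X, D, and M with total payoff 47.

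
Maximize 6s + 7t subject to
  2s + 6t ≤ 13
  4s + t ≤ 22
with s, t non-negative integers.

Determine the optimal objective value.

The continuous relaxation peaks at (5.41, 0.364) with value 35.00; rounding to a feasible lattice point costs some objective.
(s,t)=(5,0): 2·5+6·0=10≤13, 4·5+1·0=20≤22, objective 30.
(s,t)=(4,0): 2·4+6·0=8≤13, 4·4+1·0=16≤22, objective 24.
Maximum is 30 at (s,t)=(5,0).

30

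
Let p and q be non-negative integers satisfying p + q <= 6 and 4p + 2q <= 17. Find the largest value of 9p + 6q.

42

Relaxing integrality, the LP optimum is 43.50 at (p,q) = (2.5, 3.5), which is not an integer point.
(p,q)=(2,4): 1·2+1·4=6≤6, 4·2+2·4=16≤17, objective 42.
(p,q)=(1,5): 1·1+1·5=6≤6, 4·1+2·5=14≤17, objective 39.
(p,q)=(3,2): 1·3+1·2=5≤6, 4·3+2·2=16≤17, objective 39.
No feasible integer point exceeds 42.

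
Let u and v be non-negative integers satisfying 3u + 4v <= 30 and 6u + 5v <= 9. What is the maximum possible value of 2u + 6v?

6

The continuous relaxation peaks at (0, 1.8) with value 10.80; rounding to a feasible lattice point costs some objective.
(u,v)=(0,1) is feasible, giving 6.
(u,v)=(1,0) is feasible, giving 2.
(u,v)=(0,0) is feasible, giving 0.
Maximum is 6 at (u,v)=(0,1).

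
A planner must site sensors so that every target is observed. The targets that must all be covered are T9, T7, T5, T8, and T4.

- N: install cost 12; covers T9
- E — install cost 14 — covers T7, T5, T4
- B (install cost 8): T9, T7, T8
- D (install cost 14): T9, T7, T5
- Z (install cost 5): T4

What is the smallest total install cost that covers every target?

22

Choose E and B: together they cover T9, T7, T5, T8, T4 — every target.
Total install cost: 14 + 8 = 22.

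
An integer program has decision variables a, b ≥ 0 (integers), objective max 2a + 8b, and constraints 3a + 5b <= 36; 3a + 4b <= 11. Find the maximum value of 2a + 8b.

18

(a,b)=(1,2) is feasible, giving 18.
(a,b)=(0,2) is feasible, giving 16.
Maximum is 18 at (a,b)=(1,2).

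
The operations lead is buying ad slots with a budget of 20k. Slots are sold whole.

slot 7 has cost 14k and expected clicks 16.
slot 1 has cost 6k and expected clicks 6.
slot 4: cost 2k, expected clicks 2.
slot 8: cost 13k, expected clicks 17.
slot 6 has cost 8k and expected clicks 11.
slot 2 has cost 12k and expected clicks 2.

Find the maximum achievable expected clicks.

23

slot 7 + slot 1: cost 14 + 6 = 20 ≤ 20, expected clicks 16 + 6 = 22.
slot 1 + slot 8: cost 6 + 13 = 19 ≤ 20, expected clicks 6 + 17 = 23.
Best is slot 1 and slot 8 with total expected clicks 23.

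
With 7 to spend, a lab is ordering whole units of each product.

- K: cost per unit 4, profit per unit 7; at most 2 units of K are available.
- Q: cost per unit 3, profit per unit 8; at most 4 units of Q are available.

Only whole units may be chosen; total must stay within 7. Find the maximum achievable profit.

Take 2×Q: cost 6 ≤ 7, profit 2·8 = 16.
No other integer combination yields more.

16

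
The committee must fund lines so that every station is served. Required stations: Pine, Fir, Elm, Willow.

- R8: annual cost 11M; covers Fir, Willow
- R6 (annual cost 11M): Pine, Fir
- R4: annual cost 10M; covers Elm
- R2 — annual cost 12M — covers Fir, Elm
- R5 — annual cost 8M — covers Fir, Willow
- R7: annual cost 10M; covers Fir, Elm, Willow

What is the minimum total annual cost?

21

This is an integer covering problem.
Choose R6 and R7: together they cover Pine, Fir, Elm, Willow — every station.
Total annual cost: 11 + 10 = 21.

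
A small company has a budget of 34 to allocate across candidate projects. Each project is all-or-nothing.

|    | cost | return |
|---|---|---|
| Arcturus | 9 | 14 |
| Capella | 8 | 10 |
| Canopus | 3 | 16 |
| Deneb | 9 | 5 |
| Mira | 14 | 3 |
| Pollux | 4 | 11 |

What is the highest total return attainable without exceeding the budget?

Arcturus + Canopus + Deneb + Pollux: cost 9 + 3 + 9 + 4 = 25 ≤ 34, return 14 + 16 + 5 + 11 = 46.
Arcturus + Capella + Canopus + Pollux: cost 9 + 8 + 3 + 4 = 24 ≤ 34, return 14 + 10 + 16 + 11 = 51.
Arcturus + Capella + Canopus + Deneb + Pollux: cost 9 + 8 + 3 + 9 + 4 = 33 ≤ 34, return 14 + 10 + 16 + 5 + 11 = 56.
Best is Arcturus, Capella, Canopus, Deneb, and Pollux with total return 56.

56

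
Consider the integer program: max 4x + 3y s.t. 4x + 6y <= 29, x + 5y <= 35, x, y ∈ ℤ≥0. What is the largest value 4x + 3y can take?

28

(x,y)=(7,0): 4·7+6·0=28≤29, 1·7+5·0=7≤35, objective 28.
(x,y)=(6,0): 4·6+6·0=24≤29, 1·6+5·0=6≤35, objective 24.
The best lattice point is (7,0), giving 28.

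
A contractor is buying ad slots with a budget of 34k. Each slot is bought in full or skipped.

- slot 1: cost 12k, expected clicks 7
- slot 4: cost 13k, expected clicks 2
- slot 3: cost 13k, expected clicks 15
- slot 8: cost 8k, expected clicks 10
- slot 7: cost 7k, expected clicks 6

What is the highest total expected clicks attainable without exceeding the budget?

Take slot 1, slot 3, and slot 8: cost 12 + 13 + 8 = 33 ≤ 34, expected clicks 7 + 15 + 10 = 32.
No other feasible combination does better.

32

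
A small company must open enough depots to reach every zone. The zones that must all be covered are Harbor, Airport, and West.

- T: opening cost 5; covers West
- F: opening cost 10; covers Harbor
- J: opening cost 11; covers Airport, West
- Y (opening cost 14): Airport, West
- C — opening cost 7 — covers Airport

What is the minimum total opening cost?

The greedy cost-per-new-zone heuristic would pick T, C, and F for 22, but a cheaper cover exists.
Choose F and J: together they cover Harbor, Airport, West — every zone.
Total opening cost: 10 + 11 = 21.
No cover costs less than 21.

21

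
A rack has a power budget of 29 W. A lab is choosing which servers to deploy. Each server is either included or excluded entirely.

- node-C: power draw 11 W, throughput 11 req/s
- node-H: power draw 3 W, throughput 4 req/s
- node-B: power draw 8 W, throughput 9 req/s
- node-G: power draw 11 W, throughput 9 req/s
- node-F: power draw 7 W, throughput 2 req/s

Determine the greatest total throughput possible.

This is a 0-1 knapsack instance.
node-C + node-H + node-B: power draw 11 + 3 + 8 = 22 ≤ 29, throughput 11 + 4 + 9 = 24.
node-C + node-H + node-B + node-F: power draw 11 + 3 + 8 + 7 = 29 ≤ 29, throughput 11 + 4 + 9 + 2 = 26.
Best is node-C, node-H, node-B, and node-F with total throughput 26.

26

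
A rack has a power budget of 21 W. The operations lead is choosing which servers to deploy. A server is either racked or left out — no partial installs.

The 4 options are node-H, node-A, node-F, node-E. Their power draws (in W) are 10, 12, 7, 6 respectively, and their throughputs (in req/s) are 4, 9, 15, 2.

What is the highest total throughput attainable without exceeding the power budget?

node-A + node-F: power draw 12 + 7 = 19 ≤ 21, throughput 9 + 15 = 24.
node-F + node-E: power draw 7 + 6 = 13 ≤ 21, throughput 15 + 2 = 17.
node-H + node-F: power draw 10 + 7 = 17 ≤ 21, throughput 4 + 15 = 19.
Best is node-A and node-F with total throughput 24.

24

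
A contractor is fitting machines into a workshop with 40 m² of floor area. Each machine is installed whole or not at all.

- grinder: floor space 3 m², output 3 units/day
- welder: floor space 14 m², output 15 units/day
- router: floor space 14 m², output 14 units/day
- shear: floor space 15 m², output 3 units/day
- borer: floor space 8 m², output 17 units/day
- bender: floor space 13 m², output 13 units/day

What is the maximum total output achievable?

Treat it as a binary knapsack problem.
Take grinder, welder, router, and borer: floor space 3 + 14 + 14 + 8 = 39 ≤ 40, output 3 + 15 + 14 + 17 = 49.
No other feasible combination does better.

49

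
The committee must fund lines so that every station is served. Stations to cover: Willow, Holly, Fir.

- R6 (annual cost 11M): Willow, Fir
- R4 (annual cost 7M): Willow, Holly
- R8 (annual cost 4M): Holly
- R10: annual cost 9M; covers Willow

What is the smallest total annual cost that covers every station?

This is a weighted set-cover instance.
The greedy cost-per-new-station heuristic would pick R4 and R6 for 18, but a cheaper cover exists.
Choose R6 and R8: together they cover Willow, Holly, Fir — every station.
Total annual cost: 11 + 4 = 15.
No cover costs less than 15.

15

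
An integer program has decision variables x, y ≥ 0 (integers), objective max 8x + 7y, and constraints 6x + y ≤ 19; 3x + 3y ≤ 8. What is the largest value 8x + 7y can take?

(x,y)=(2,0) is feasible, giving 16.
(x,y)=(1,1) is feasible, giving 15.
(x,y)=(1,0) is feasible, giving 8.
Maximum is 16 at (x,y)=(2,0).

16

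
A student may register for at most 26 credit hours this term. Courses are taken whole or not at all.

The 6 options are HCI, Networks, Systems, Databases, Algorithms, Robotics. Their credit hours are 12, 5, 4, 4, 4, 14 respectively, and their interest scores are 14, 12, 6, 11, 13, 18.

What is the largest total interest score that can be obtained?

50

This is a 0-1 knapsack instance.
Allowing fractional choices, the relaxed optimum would be about 53.6, but courses are indivisible.
Systems + Databases + Algorithms + Robotics: credit hours 4 + 4 + 4 + 14 = 26 ≤ 26, interest score 6 + 11 + 13 + 18 = 48.
HCI + Networks + Databases + Algorithms: credit hours 12 + 5 + 4 + 4 = 25 ≤ 26, interest score 14 + 12 + 11 + 13 = 50.
Best is HCI, Networks, Databases, and Algorithms with total interest score 50.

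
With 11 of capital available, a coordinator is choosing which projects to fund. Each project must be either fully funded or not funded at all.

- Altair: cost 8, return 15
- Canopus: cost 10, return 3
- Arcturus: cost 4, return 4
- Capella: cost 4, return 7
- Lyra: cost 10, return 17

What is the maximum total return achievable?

This is an integer program with binary decision variables.
Lyra: cost 10 ≤ 11, return 17.
Altair: cost 8 ≤ 11, return 15.
Best is Lyra with total return 17.

17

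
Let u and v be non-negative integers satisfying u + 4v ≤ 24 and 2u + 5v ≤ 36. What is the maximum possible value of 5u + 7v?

90

(u,v)=(18,0): 1·18+4·0=18≤24, 2·18+5·0=36≤36, objective 90.
(u,v)=(17,0): 1·17+4·0=17≤24, 2·17+5·0=34≤36, objective 85.
No feasible integer point exceeds 90.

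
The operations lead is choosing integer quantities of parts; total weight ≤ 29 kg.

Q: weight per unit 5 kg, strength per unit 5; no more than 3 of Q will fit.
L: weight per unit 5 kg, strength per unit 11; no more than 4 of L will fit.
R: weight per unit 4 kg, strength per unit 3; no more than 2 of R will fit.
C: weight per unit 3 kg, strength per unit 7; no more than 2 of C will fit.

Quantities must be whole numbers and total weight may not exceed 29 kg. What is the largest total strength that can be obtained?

58

This is a bounded integer knapsack.
C has the best ratio (7/3); taking only C gives at most 2×7 = 14 (stopped by the supply cap of 2).
Mixing does better — 4×L and 2×C: weight 26 ≤ 29, strength 4·11 + 2·7 = 58.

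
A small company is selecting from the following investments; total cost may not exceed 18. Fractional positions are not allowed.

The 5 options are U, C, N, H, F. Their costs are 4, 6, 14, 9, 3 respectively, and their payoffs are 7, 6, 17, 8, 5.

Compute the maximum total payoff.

24

Allowing fractional choices, the relaxed optimum would be about 25.4, but investments are indivisible.
U + H + F: cost 4 + 9 + 3 = 16 ≤ 18, payoff 7 + 8 + 5 = 20.
N + F: cost 14 + 3 = 17 ≤ 18, payoff 17 + 5 = 22.
U + N: cost 4 + 14 = 18 ≤ 18, payoff 7 + 17 = 24.
Best is U and N with total payoff 24.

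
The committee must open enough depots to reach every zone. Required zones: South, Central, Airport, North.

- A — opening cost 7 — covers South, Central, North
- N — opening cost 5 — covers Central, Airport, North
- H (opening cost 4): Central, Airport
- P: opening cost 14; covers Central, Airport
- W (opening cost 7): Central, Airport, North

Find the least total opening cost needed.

Choose A and H: together they cover South, Central, Airport, North — every zone.
Total opening cost: 7 + 4 = 11.

11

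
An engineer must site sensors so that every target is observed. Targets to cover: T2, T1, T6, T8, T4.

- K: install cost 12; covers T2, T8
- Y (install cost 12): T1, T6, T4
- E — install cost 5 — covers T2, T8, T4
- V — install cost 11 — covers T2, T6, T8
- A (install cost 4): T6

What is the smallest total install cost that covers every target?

The greedy cost-per-new-target heuristic would pick E, A, and Y for 21, but a cheaper cover exists.
Choose Y and E: together they cover T2, T1, T6, T8, T4 — every target.
Total install cost: 12 + 5 = 17.
No cover costs less than 17.

17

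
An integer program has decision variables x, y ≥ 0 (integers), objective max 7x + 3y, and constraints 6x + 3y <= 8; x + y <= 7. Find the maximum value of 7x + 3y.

Relaxing integrality, the LP optimum is 9.33 at (x,y) = (1.33, 0), which is not an integer point.
(x,y)=(1,0) is feasible, giving 7.
(x,y)=(0,1) is feasible, giving 3.
(x,y)=(0,0) is feasible, giving 0.
The best lattice point is (1,0), giving 7.

7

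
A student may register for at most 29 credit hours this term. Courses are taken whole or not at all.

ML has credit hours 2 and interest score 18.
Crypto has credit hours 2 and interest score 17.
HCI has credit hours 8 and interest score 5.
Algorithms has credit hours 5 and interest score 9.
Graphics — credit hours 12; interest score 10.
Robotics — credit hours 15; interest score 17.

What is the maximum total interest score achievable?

61

Take ML, Crypto, Algorithms, and Robotics: credit hours 2 + 2 + 5 + 15 = 24 ≤ 29, interest score 18 + 17 + 9 + 17 = 61.
No other feasible combination does better.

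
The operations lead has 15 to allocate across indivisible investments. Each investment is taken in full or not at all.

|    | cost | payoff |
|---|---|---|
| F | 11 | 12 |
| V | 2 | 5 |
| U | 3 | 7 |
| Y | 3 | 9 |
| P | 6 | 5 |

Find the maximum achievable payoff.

Treat it as a binary knapsack problem.
U + Y + P: cost 3 + 3 + 6 = 12 ≤ 15, payoff 7 + 9 + 5 = 21.
V + U + Y: cost 2 + 3 + 3 = 8 ≤ 15, payoff 5 + 7 + 9 = 21.
V + U + Y + P: cost 2 + 3 + 3 + 6 = 14 ≤ 15, payoff 5 + 7 + 9 + 5 = 26.
Best is V, U, Y, and P with total payoff 26.

26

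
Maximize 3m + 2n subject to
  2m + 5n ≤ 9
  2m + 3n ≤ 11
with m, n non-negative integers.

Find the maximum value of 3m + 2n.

The continuous relaxation peaks at (4.5, 0) with value 13.50; rounding to a feasible lattice point costs some objective.
(m,n)=(4,0): 2·4+5·0=8≤9, 2·4+3·0=8≤11, objective 12.
(m,n)=(3,0): 2·3+5·0=6≤9, 2·3+3·0=6≤11, objective 9.
No feasible integer point exceeds 12.

12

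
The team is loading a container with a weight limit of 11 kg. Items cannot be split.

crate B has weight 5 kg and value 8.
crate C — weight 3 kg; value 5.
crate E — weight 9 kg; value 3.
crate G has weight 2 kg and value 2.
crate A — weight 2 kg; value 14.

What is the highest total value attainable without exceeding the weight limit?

27

This is an integer program with binary decision variables.
Allowing fractional choices, the relaxed optimum would be about 28.0, but items are indivisible.
crate B + crate G + crate A: weight 5 + 2 + 2 = 9 ≤ 11, value 8 + 2 + 14 = 24.
crate B + crate C + crate A: weight 5 + 3 + 2 = 10 ≤ 11, value 8 + 5 + 14 = 27.
crate B + crate A: weight 5 + 2 = 7 ≤ 11, value 8 + 14 = 22.
Best is crate B, crate C, and crate A with total value 27.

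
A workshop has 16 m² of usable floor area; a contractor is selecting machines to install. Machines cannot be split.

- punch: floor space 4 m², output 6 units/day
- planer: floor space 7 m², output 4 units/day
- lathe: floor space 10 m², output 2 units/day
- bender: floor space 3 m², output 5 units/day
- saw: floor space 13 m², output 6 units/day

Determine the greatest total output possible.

punch + bender: floor space 4 + 3 = 7 ≤ 16, output 6 + 5 = 11.
punch + planer + bender: floor space 4 + 7 + 3 = 14 ≤ 16, output 6 + 4 + 5 = 15.
Best is punch, planer, and bender with total output 15.

15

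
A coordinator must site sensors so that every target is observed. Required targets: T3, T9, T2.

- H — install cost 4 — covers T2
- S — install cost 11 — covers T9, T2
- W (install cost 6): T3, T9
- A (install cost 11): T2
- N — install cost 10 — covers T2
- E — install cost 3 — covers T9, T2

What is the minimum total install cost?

Choose W and E: together they cover T3, T9, T2 — every target.
Total install cost: 6 + 3 = 9.
No cover costs less than 9.

9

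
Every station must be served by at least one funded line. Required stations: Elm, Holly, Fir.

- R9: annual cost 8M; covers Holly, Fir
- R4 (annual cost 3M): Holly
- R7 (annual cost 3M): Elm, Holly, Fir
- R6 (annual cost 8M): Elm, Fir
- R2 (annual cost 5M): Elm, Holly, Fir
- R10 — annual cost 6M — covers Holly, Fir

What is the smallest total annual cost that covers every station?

3

R7 alone covers Elm, Holly, Fir — every station.
Total annual cost: 3.
No cover costs less than 3.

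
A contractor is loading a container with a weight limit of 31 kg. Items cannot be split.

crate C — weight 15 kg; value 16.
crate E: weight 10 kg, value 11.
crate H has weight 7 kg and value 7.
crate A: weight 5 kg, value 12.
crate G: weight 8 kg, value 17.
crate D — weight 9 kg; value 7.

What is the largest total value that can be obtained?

Allowing fractional choices, the relaxed optimum would be about 48.5, but items are indivisible.
crate C + crate A + crate G: weight 15 + 5 + 8 = 28 ≤ 31, value 16 + 12 + 17 = 45.
crate E + crate H + crate A + crate G: weight 10 + 7 + 5 + 8 = 30 ≤ 31, value 11 + 7 + 12 + 17 = 47.
crate H + crate A + crate G + crate D: weight 7 + 5 + 8 + 9 = 29 ≤ 31, value 7 + 12 + 17 + 7 = 43.
Best is crate E, crate H, crate A, and crate G with total value 47.

47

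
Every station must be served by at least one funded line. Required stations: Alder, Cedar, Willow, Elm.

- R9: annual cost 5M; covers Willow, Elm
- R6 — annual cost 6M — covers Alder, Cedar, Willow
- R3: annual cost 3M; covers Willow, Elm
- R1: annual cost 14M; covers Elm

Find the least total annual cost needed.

Choose R6 and R3: together they cover Alder, Cedar, Willow, Elm — every station.
Total annual cost: 6 + 3 = 9.
No cover costs less than 9.

9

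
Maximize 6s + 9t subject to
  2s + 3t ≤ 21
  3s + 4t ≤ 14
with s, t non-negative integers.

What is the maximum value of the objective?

30

The continuous relaxation peaks at (0, 3.5) with value 31.50; rounding to a feasible lattice point costs some objective.
(s,t)=(2,2): 2·2+3·2=10≤21, 3·2+4·2=14≤14, objective 30.
(s,t)=(3,1): 2·3+3·1=9≤21, 3·3+4·1=13≤14, objective 27.
(s,t)=(0,3): 2·0+3·3=9≤21, 3·0+4·3=12≤14, objective 27.
No feasible integer point exceeds 30.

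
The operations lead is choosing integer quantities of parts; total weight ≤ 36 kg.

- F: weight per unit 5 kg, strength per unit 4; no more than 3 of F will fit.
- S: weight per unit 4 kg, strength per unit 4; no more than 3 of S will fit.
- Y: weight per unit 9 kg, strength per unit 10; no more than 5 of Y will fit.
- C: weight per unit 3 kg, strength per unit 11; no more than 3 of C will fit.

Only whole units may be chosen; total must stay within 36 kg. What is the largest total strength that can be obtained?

This is a bounded integer knapsack.
2×S, 2×Y, and 3×C: weight 35 ≤ 36, strength 2·4 + 2·10 + 3·11 = 61.
3×Y and 3×C: weight 36 ≤ 36, strength 3·10 + 3·11 = 63.
Best is 63.

63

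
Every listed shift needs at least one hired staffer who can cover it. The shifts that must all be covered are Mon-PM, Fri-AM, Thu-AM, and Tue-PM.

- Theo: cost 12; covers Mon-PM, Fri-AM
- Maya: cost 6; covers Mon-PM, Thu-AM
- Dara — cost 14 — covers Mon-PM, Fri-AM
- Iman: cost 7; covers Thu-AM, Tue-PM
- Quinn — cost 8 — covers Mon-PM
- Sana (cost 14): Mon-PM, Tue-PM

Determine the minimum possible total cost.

This is a weighted set-cover instance.
The greedy cost-per-new-shift heuristic would pick Maya, Iman, and Theo for 25, but a cheaper cover exists.
Choose Theo and Iman: together they cover Mon-PM, Fri-AM, Thu-AM, Tue-PM — every shift.
Total cost: 12 + 7 = 19.
No cover costs less than 19.

19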